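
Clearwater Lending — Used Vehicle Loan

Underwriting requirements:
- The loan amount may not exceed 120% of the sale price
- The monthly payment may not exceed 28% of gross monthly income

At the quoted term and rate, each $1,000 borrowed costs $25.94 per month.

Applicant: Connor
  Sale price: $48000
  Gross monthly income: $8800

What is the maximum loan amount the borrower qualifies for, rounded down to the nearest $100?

$57,600

Payment cap: 28% × $8,800 = $2,464/month.
At $25.94 per $1,000, that supports 2,464/25.94 × 1,000 ≈ $94,988 → $94,900.
LTV cap: 120% × $48,000 = $57,600 → $57,600.
Binding constraint: loan-to-value.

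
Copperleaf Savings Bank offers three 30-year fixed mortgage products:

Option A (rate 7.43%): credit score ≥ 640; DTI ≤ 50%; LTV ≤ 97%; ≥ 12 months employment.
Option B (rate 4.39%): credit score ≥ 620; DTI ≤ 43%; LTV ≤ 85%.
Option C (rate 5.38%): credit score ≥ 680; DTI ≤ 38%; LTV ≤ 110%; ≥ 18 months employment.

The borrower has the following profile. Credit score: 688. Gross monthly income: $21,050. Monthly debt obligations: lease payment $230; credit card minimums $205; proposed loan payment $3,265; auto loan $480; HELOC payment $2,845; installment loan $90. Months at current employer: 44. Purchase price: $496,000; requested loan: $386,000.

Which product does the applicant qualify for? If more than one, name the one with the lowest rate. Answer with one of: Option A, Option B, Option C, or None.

Option B

Total debts = (230 + 205 + 3,265 + 480 + 2,845 + 90) = 7,115; DTI = 7,115/21,050 = 33.8%.
LTV = 386,000/496,000 = 77.8%.
Option A: score 688 ≥ 640; DTI 33.8% ≤ 50%; LTV 77.8% ≤ 97%; employment 44 ≥ 12 mo → qualifies.
Option B: score 688 ≥ 620; DTI 33.8% ≤ 43%; LTV 77.8% ≤ 85% → qualifies.
Option C: score 688 ≥ 680; DTI 33.8% ≤ 38%; LTV 77.8% ≤ 110%; employment 44 ≥ 18 mo → qualifies.
Qualifying: Option A, Option B, Option C. Lowest rate is 4.39% → Option B.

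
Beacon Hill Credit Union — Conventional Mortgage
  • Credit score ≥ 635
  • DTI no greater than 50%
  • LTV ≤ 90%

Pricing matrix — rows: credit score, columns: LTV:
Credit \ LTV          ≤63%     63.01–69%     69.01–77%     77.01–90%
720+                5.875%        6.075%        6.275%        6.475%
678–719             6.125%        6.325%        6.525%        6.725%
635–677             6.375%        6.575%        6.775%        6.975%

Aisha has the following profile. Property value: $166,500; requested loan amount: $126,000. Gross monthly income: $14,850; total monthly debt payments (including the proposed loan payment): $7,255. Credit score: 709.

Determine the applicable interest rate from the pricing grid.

6.525%

Credit score 709 ≥ 635; DTI = 7,255/14,850 = 48.9% ≤ 50%
Loan-to-value = 126,000/166,500 = 75.7% — pass (90% max)
Credit 709 → row 678–719; LTV 75.7% → column 69.01–77%. Grid cell → 6.525%.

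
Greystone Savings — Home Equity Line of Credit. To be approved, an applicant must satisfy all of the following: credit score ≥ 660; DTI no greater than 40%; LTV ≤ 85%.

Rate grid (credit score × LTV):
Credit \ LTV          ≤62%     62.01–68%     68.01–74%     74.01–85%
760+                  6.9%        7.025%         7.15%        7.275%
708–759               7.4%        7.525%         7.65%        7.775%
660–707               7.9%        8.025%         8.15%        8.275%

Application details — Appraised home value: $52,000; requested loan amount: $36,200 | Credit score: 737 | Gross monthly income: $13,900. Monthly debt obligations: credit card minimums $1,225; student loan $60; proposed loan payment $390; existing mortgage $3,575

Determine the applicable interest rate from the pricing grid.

Credit score 737 ≥ 660; Total monthly debts = (1,225 + 60 + 390 + 3,575) = 5,250. Debt-to-income = 5,250/13,900 = 37.8% — meets 40% limit
Loan-to-value = 36,200/52,000 = 69.6% — pass (85% max)
Row: 737 falls in 708–759. Column: 69.6% falls in 68.01–74%. Rate = 7.65%.

7.65%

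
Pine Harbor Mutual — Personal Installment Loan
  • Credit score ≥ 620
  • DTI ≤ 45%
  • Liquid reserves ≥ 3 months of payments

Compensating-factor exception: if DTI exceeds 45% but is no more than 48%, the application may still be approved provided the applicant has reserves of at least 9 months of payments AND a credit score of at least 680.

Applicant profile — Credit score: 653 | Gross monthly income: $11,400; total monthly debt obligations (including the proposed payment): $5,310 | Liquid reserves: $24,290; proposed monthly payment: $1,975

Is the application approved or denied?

Denied

Credit score 653 ≥ 620 (meets base)
DTI = 5,310/11,400 = 46.6% > 45% — standard DTI limit exceeded.
Liquid reserves cover 24,290/1,975 = 12.3 months — ≥ 3 required
46.6% falls in the override range (45%–48%), so the compensating-factor test applies.
Override check — reserves: 12.3 mo (ok); score: 653 (below 680).
Override conditions not both satisfied; exception does not apply.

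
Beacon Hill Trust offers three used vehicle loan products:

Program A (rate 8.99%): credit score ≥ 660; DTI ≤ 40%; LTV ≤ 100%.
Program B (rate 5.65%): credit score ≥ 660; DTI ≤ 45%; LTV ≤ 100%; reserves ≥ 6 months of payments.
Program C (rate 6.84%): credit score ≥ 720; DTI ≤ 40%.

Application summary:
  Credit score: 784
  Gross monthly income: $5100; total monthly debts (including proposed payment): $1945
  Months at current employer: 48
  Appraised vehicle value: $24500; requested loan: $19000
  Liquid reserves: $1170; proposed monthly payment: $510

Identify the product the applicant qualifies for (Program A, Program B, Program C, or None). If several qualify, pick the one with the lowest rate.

Program C

DTI = 1,945/5,100 = 38.1%.
LTV = 19,000/24,500 = 77.6%.
Reserves = 1,170/510 = 2.3 months.
Program A: score 784 ≥ 660; DTI 38.1% ≤ 40%; LTV 77.6% ≤ 100% → qualifies.
Program B: score 784 ≥ 660; DTI 38.1% ≤ 45%; LTV 77.6% ≤ 100%; reserves 2.3 < 6 mo → does not qualify.
Program C: score 784 ≥ 720; DTI 38.1% ≤ 40% → qualifies.
Qualifying: Program A, Program C. Lowest rate is 6.84% → Program C.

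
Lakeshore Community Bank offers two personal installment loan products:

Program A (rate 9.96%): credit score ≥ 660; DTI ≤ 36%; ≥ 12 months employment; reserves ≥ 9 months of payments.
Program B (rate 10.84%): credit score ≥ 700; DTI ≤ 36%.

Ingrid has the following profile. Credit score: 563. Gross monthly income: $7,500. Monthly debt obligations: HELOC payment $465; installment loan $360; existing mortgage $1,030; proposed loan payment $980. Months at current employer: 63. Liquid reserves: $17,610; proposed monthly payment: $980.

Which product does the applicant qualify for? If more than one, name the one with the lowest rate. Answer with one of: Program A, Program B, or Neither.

Total debts = (465 + 360 + 1,030 + 980) = 2,835; DTI = 2,835/7,500 = 37.8%.
Reserves = 17,610/980 = 18.0 months.
Program A: score 563 < 660; DTI 37.8% > 36%; employment 63 ≥ 12 mo; reserves 18.0 ≥ 9 mo → does not qualify.
Program B: score 563 < 700; DTI 37.8% > 36% → does not qualify.

Neither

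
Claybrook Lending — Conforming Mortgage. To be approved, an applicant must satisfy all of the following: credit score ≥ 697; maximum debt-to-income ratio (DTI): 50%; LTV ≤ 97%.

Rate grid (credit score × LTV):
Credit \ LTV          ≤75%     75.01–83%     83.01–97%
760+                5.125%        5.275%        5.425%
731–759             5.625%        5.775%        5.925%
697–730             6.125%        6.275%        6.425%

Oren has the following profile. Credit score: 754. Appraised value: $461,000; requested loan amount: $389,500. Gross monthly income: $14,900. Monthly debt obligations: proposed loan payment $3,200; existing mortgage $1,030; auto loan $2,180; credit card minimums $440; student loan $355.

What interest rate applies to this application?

5.925%

Credit score 754 ≥ 697; Total monthly debts = (3,200 + 1,030 + 2,180 + 440 + 355) = 7,205. Debt-to-income = 7,205/14,900 = 48.4% — meets 50% limit
LTV = 389,500/461,000 = 84.5% ≤ 97%
Score 754 is in the 731–759 band; LTV 84.5% is in the 83.01–97% band → 5.925%.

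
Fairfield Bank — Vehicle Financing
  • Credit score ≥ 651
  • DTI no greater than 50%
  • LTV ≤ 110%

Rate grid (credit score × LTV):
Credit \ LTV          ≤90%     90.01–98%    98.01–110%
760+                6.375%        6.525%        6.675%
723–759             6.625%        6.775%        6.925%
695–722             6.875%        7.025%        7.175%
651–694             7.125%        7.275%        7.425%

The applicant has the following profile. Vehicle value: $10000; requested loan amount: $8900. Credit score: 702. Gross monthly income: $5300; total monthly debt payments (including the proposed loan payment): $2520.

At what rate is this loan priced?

6.875%

Credit score 702 ≥ 651; DTI: 2,520 ÷ 5,300 = 47.5%, within the 50% cap
LTV = 8,900/10,000 = 89% ≤ 110%
Row: 702 falls in 695–722. Column: 89% falls in ≤90%. Rate = 6.875%.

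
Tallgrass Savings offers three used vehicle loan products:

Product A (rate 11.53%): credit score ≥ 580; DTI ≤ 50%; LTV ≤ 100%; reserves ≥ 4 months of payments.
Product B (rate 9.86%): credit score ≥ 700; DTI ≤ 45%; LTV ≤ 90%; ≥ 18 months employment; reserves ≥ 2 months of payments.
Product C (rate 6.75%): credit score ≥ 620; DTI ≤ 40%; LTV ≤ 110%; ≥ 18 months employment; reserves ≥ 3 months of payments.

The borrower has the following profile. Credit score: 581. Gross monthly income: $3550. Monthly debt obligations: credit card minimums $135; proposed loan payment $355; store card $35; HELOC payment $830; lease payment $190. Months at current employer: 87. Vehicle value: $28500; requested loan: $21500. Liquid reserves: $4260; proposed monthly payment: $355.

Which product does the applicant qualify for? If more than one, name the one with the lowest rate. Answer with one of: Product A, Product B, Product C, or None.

Product A

Total debts = (135 + 355 + 35 + 830 + 190) = 1,545; DTI = 1,545/3,550 = 43.5%.
LTV = 21,500/28,500 = 75.4%.
Reserves = 4,260/355 = 12.0 months.
Product A: score 581 ≥ 580; DTI 43.5% ≤ 50%; LTV 75.4% ≤ 100%; reserves 12.0 ≥ 4 mo → qualifies.
Product B: score 581 < 700; DTI 43.5% ≤ 45%; LTV 75.4% ≤ 90%; employment 87 ≥ 18 mo; reserves 12.0 ≥ 2 mo → does not qualify.
Product C: score 581 < 620; DTI 43.5% > 40%; LTV 75.4% ≤ 110%; employment 87 ≥ 18 mo; reserves 12.0 ≥ 3 mo → does not qualify.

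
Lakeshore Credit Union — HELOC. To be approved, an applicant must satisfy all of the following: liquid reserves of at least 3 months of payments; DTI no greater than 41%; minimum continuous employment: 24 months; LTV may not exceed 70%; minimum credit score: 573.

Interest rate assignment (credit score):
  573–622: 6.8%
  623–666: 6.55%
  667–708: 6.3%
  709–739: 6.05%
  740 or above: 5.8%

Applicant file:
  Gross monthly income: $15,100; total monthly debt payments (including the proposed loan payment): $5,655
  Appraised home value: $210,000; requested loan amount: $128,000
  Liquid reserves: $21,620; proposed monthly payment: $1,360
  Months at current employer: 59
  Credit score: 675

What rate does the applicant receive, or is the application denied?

Credit score 675 ≥ 573 (meets minimum)
LTV = 128,000/210,000 = 61% ≤ 70%
Reserves: 21,620 ÷ 1,360 = 15.9 months (meets 3-month minimum)
Employment 59 ≥ 24 months
DTI = 5,655/15,100 = 37.5% ≤ 41%
All requirements met. Score 675 falls in the 667–708 tier → 6.3%.

Approved at 6.3%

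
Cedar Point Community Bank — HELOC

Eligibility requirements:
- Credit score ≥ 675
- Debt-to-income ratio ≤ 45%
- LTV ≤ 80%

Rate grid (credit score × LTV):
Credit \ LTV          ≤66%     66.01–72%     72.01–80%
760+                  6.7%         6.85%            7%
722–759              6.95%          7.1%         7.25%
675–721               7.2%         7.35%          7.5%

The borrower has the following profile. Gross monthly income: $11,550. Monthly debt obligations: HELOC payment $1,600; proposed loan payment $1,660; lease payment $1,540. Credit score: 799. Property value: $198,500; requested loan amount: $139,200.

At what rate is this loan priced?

6.85%

Credit score 799 ≥ 675; Total monthly debts = (1,600 + 1,660 + 1,540) = 4,800. DTI = 4,800/11,550 = 41.6% ≤ 45%
LTV = 139,200/198,500 = 70.1% ≤ 80%
Credit 799 → row 760+; LTV 70.1% → column 66.01–72%. Grid cell → 6.85%.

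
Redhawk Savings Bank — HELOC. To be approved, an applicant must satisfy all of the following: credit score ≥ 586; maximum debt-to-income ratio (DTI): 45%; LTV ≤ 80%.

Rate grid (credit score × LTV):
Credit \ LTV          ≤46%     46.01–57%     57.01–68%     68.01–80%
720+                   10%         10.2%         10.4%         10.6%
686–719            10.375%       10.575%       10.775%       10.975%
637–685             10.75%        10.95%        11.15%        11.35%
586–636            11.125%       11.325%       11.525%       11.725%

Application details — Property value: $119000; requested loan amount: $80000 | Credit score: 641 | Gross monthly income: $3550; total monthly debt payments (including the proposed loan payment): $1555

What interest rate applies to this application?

Credit score 641 ≥ 586; DTI = 1,555/3,550 = 43.8% ≤ 45%
LTV = 80,000/119,000 = 67.2% ≤ 80%
Credit 641 → row 637–685; LTV 67.2% → column 57.01–68%. Grid cell → 11.15%.

11.15%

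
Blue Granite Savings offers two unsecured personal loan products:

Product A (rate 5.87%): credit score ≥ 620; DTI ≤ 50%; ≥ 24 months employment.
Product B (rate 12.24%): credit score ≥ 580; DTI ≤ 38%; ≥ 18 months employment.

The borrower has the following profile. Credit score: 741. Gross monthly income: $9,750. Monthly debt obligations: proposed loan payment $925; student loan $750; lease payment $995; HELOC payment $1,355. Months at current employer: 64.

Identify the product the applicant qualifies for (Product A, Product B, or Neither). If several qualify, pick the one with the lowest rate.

Total debts = (925 + 750 + 995 + 1,355) = 4,025; DTI = 4,025/9,750 = 41.3%.
Product A: score 741 ≥ 620; DTI 41.3% ≤ 50%; employment 64 ≥ 24 mo → qualifies.
Product B: score 741 ≥ 580; DTI 41.3% > 38%; employment 64 ≥ 18 mo → does not qualify.

Product A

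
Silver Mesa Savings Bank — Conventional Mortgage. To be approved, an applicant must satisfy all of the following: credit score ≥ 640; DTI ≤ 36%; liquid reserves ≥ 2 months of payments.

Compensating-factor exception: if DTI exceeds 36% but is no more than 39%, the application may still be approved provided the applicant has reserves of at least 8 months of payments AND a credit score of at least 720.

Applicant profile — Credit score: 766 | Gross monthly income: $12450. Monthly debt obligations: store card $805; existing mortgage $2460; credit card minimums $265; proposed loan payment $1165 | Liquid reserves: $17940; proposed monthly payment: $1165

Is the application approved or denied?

Credit score 766 ≥ 640 (meets base)
Total debts = (805 + 2,460 + 265 + 1,165) = 4,695. DTI = 4,695/12,450 = 37.7% > 36% — standard DTI limit exceeded.
Reserves: 17,940 ÷ 1,165 = 15.4 months (meets 2-month minimum)
DTI 37.7% is within the 36%–39% exception band; checking compensating factors.
Override check — reserves: 15.4 mo (ok); score: 766 (ok).
Both compensating conditions met → exception applies.

Approved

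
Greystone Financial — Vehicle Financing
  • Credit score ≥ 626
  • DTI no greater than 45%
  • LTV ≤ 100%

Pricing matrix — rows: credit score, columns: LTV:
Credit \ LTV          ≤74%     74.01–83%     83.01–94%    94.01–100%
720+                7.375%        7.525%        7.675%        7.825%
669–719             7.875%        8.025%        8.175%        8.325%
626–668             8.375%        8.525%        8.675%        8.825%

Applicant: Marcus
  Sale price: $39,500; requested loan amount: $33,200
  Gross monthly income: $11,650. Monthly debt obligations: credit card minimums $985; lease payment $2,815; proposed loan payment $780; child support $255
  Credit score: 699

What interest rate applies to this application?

Credit score 699 ≥ 626; Total monthly debts = (985 + 2,815 + 780 + 255) = 4,835. DTI: 4,835 ÷ 11,650 = 41.5%, within the 45% cap
Loan-to-value = 33,200/39,500 = 84.1% — pass (100% max)
Row: 699 falls in 669–719. Column: 84.1% falls in 83.01–94%. Rate = 8.175%.

8.175%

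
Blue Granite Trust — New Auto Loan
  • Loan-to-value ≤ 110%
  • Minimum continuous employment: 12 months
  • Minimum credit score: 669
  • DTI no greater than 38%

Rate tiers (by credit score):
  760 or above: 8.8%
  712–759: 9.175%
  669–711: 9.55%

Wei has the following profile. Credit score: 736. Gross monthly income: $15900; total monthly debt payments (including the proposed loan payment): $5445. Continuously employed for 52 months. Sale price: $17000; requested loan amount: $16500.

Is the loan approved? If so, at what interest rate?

Credit score 736 ≥ 669 (meets minimum)
Employment 52 ≥ 12 months
DTI = 5,445/15,900 = 34.2% ≤ 38%
LTV = 16,500/17,000 = 97.1% ≤ 110%
All requirements met. Score 736 falls in the 712–759 tier → 9.175%.

Approved at 9.175%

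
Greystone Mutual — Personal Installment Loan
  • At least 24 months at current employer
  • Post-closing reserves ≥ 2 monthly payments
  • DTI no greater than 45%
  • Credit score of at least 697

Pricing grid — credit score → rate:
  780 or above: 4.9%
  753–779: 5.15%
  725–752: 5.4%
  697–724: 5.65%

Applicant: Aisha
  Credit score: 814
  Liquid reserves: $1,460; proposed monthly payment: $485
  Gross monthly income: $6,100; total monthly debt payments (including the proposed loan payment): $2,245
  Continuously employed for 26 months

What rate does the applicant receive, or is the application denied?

Approved at 4.9%

Credit score 814 ≥ 697 (meets minimum)
DTI = 2,245/6,100 = 36.8% ≤ 45%
Employment 26 ≥ 24 months
Reserves: 1,460 ÷ 485 = 3.0 months (meets 2-month minimum)
All requirements met. Score 814 falls in the 780 or above tier → 4.9%.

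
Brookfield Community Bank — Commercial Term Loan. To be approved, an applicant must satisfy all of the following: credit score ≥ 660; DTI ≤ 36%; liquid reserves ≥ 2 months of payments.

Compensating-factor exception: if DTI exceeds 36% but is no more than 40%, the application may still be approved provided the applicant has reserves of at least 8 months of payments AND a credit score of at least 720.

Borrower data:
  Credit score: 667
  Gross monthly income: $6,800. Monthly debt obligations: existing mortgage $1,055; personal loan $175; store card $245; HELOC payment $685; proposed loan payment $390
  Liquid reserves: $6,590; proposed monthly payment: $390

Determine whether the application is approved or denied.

Denied

Credit score 667 ≥ 660 (meets base)
Total debts = (1,055 + 175 + 245 + 685 + 390) = 2,550. DTI: 2,550 ÷ 6,800 = 37.5%, over the 36% base limit.
Liquid reserves cover 6,590/390 = 16.9 months — ≥ 2 required
DTI 37.5% is within the 36%–40% exception band; checking compensating factors.
Override check — reserves: 16.9 mo (ok); score: 667 (below 720).
Override conditions not both satisfied; exception does not apply.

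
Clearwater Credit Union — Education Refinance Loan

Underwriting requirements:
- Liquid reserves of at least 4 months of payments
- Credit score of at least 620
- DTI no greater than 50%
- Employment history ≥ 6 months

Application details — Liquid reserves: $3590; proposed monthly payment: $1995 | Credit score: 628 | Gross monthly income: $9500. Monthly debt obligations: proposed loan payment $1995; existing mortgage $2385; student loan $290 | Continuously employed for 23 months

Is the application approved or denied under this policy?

Denied

Reserves = 3,590/1,995 = 1.8 months < 4
Credit score 628 ≥ 620 (meets)
Total monthly debts = (1,995 + 2,385 + 290) = 4,670. DTI = 4,670/9,500 = 49.2% ≤ 50%
Employment 23 ≥ 6 months
Fails on reserves.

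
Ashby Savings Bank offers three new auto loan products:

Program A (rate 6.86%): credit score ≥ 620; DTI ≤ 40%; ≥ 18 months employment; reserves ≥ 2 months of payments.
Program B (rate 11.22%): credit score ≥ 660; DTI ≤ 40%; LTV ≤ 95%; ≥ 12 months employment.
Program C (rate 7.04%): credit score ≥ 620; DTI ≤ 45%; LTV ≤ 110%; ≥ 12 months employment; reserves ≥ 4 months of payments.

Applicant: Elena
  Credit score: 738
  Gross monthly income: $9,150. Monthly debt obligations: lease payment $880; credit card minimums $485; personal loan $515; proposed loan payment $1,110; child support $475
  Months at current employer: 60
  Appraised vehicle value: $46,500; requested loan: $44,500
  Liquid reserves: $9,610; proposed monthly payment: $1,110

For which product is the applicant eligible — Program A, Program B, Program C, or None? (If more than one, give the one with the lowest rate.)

Program A

Total debts = (880 + 485 + 515 + 1,110 + 475) = 3,465; DTI = 3,465/9,150 = 37.9%.
LTV = 44,500/46,500 = 95.7%.
Reserves = 9,610/1,110 = 8.7 months.
Program A: score 738 ≥ 620; DTI 37.9% ≤ 40%; employment 60 ≥ 18 mo; reserves 8.7 ≥ 2 mo → qualifies.
Program B: score 738 ≥ 660; DTI 37.9% ≤ 40%; LTV 95.7% > 95%; employment 60 ≥ 12 mo → does not qualify.
Program C: score 738 ≥ 620; DTI 37.9% ≤ 45%; LTV 95.7% ≤ 110%; employment 60 ≥ 12 mo; reserves 8.7 ≥ 4 mo → qualifies.
Qualifying: Program A, Program C. Lowest rate is 6.86% → Program A.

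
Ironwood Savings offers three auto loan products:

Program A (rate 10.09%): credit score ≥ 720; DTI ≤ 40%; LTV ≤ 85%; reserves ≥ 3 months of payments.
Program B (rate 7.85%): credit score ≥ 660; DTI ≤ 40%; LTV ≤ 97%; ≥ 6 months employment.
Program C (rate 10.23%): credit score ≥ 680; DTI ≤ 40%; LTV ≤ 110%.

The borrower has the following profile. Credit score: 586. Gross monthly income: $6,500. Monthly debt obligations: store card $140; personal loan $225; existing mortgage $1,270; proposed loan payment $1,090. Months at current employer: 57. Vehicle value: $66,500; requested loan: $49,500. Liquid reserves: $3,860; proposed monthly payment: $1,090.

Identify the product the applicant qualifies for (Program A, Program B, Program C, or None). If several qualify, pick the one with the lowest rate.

None

Total debts = (140 + 225 + 1,270 + 1,090) = 2,725; DTI = 2,725/6,500 = 41.9%.
LTV = 49,500/66,500 = 74.4%.
Reserves = 3,860/1,090 = 3.5 months.
Program A: score 586 < 720; DTI 41.9% > 40%; LTV 74.4% ≤ 85%; reserves 3.5 ≥ 3 mo → does not qualify.
Program B: score 586 < 660; DTI 41.9% > 40%; LTV 74.4% ≤ 97%; employment 57 ≥ 6 mo → does not qualify.
Program C: score 586 < 680; DTI 41.9% > 40%; LTV 74.4% ≤ 110% → does not qualify.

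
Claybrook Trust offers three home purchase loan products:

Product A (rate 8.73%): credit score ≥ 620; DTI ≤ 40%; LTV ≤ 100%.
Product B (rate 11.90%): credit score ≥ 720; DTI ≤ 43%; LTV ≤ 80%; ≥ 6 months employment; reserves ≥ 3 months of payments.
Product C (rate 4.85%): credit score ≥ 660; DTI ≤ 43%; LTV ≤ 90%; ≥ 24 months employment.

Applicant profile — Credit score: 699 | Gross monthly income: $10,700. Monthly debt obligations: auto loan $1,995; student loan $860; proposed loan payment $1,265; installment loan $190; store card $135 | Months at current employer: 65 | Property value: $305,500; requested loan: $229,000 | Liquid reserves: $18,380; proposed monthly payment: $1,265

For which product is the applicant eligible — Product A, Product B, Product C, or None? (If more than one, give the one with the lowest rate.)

Product C

Total debts = (1,995 + 860 + 1,265 + 190 + 135) = 4,445; DTI = 4,445/10,700 = 41.5%.
LTV = 229,000/305,500 = 75%.
Reserves = 18,380/1,265 = 14.5 months.
Product A: score 699 ≥ 620; DTI 41.5% > 40%; LTV 75% ≤ 100% → does not qualify.
Product B: score 699 < 720; DTI 41.5% ≤ 43%; LTV 75% ≤ 80%; employment 65 ≥ 6 mo; reserves 14.5 ≥ 3 mo → does not qualify.
Product C: score 699 ≥ 660; DTI 41.5% ≤ 43%; LTV 75% ≤ 90%; employment 65 ≥ 24 mo → qualifies.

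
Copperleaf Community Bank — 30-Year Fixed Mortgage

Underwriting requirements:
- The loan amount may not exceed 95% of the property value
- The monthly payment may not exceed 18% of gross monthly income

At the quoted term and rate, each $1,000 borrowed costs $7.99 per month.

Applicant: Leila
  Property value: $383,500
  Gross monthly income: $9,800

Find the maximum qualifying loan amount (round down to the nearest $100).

$220,700

Payment cap: 18% × $9,800 = $1,764/month.
At $7.99 per $1,000, that supports 1,764/7.99 × 1,000 ≈ $220,775 → $220,700.
LTV cap: 95% × $383,500 = $364,325 → $364,300.
Binding constraint: payment-to-income.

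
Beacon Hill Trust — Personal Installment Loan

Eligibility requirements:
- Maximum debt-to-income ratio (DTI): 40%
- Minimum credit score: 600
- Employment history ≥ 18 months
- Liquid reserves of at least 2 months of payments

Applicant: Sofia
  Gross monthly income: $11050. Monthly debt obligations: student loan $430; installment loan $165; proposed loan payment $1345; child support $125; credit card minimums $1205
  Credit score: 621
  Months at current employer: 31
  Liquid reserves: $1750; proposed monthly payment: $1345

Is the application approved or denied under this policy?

Total monthly debts = (430 + 165 + 1,345 + 125 + 1,205) = 3,270. DTI = 3,270/11,050 = 29.6% ≤ 40%
Credit score 621 ≥ 600 (meets)
Employment 31 ≥ 18 months
Reserves = 1,750/1,345 = 1.3 months < 2
Fails on reserves.

Denied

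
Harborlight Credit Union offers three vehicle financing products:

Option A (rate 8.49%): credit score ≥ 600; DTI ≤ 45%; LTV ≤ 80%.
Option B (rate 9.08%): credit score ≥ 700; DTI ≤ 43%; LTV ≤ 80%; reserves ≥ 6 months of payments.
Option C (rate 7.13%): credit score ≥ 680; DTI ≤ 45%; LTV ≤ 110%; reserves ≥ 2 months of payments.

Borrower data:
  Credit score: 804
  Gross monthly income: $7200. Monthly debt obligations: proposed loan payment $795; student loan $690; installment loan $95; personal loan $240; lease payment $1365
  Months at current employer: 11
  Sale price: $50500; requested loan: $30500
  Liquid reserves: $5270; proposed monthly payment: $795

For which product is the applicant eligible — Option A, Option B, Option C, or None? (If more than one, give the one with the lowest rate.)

Option C

Total debts = (795 + 690 + 95 + 240 + 1,365) = 3,185; DTI = 3,185/7,200 = 44.2%.
LTV = 30,500/50,500 = 60.4%.
Reserves = 5,270/795 = 6.6 months.
Option A: score 804 ≥ 600; DTI 44.2% ≤ 45%; LTV 60.4% ≤ 80% → qualifies.
Option B: score 804 ≥ 700; DTI 44.2% > 43%; LTV 60.4% ≤ 80%; reserves 6.6 ≥ 6 mo → does not qualify.
Option C: score 804 ≥ 680; DTI 44.2% ≤ 45%; LTV 60.4% ≤ 110%; reserves 6.6 ≥ 2 mo → qualifies.
Qualifying: Option A, Option C. Lowest rate is 7.13% → Option C.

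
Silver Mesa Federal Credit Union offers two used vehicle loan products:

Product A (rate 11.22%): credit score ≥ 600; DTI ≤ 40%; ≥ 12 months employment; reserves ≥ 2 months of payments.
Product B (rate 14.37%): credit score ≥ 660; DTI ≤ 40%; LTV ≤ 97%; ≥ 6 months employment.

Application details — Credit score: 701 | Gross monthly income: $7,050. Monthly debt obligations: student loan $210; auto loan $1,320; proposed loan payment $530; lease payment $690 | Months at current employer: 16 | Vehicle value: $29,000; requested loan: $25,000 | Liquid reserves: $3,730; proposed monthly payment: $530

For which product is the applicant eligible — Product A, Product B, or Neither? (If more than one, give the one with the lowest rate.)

Total debts = (210 + 1,320 + 530 + 690) = 2,750; DTI = 2,750/7,050 = 39%.
LTV = 25,000/29,000 = 86.2%.
Reserves = 3,730/530 = 7.0 months.
Product A: score 701 ≥ 600; DTI 39% ≤ 40%; employment 16 ≥ 12 mo; reserves 7.0 ≥ 2 mo → qualifies.
Product B: score 701 ≥ 660; DTI 39% ≤ 40%; LTV 86.2% ≤ 97%; employment 16 ≥ 6 mo → qualifies.
Qualifying: Product A, Product B. Lowest rate is 11.22% → Product A.

Product A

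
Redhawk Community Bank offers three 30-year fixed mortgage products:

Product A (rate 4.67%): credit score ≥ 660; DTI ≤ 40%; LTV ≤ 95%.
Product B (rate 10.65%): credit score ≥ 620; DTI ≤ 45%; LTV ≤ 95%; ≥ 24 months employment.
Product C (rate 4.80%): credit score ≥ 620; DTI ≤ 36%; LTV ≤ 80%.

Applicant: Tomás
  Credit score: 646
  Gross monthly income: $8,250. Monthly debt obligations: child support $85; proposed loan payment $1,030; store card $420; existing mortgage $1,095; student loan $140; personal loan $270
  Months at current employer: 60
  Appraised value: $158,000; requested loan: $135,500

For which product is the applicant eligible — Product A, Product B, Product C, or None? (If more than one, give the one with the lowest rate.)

Product B

Total debts = (85 + 1,030 + 420 + 1,095 + 140 + 270) = 3,040; DTI = 3,040/8,250 = 36.8%.
LTV = 135,500/158,000 = 85.8%.
Product A: score 646 < 660; DTI 36.8% ≤ 40%; LTV 85.8% ≤ 95% → does not qualify.
Product B: score 646 ≥ 620; DTI 36.8% ≤ 45%; LTV 85.8% ≤ 95%; employment 60 ≥ 24 mo → qualifies.
Product C: score 646 ≥ 620; DTI 36.8% > 36%; LTV 85.8% > 80% → does not qualify.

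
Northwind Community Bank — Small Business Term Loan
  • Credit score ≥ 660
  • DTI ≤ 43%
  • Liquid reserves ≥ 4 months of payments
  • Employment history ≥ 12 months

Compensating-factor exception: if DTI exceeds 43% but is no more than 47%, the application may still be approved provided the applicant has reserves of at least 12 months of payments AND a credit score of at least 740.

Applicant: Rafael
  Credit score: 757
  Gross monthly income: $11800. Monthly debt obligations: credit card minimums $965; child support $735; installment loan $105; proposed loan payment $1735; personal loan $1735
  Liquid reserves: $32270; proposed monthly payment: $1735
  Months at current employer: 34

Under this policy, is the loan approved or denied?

Credit score 757 ≥ 660 (meets base)
Total debts = (965 + 735 + 105 + 1,735 + 1,735) = 5,275. DTI: 5,275 ÷ 11,800 = 44.7%, over the 43% base limit.
Reserves: 32,270 ÷ 1,735 = 18.6 months (meets 4-month minimum)
Employment 34 ≥ 12 months
DTI 44.7% is within the 43%–47% exception band; checking compensating factors.
Reserves 18.6 ≥ 12 months; credit score 757 ≥ 740.
Both compensating conditions met → exception applies.

Approved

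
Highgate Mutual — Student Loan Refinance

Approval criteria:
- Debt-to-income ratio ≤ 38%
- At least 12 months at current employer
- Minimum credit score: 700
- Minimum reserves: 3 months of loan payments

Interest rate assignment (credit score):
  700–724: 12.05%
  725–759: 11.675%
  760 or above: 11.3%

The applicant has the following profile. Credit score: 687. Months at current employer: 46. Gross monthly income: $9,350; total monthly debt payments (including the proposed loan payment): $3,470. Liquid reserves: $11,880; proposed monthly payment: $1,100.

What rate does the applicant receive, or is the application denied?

Denied

Credit score 687 < 700 (below minimum)
Employment 46 ≥ 12 months
Reserves = 11,880/1,100 = 10.8 months ≥ 3
DTI = 3,470/9,350 = 37.1% ≤ 38%
Not all requirements met → denied.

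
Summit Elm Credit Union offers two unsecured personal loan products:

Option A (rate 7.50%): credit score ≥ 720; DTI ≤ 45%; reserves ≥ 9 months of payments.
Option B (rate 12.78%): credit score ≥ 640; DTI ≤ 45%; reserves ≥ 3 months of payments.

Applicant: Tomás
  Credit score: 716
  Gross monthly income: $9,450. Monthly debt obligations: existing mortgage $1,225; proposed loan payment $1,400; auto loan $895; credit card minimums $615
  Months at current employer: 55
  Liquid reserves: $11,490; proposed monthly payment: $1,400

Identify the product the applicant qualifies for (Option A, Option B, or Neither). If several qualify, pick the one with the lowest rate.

Option B

Total debts = (1,225 + 1,400 + 895 + 615) = 4,135; DTI = 4,135/9,450 = 43.8%.
Reserves = 11,490/1,400 = 8.2 months.
Option A: score 716 < 720; DTI 43.8% ≤ 45%; reserves 8.2 < 9 mo → does not qualify.
Option B: score 716 ≥ 640; DTI 43.8% ≤ 45%; reserves 8.2 ≥ 3 mo → qualifies.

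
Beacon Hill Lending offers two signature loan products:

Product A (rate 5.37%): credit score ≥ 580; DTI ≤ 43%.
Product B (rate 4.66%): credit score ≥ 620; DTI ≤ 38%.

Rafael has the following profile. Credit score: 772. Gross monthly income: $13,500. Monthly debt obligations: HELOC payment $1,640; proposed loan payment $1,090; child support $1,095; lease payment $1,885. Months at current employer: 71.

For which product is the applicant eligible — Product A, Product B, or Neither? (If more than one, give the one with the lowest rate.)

Product A

Total debts = (1,640 + 1,090 + 1,095 + 1,885) = 5,710; DTI = 5,710/13,500 = 42.3%.
Product A: score 772 ≥ 580; DTI 42.3% ≤ 43% → qualifies.
Product B: score 772 ≥ 620; DTI 42.3% > 38% → does not qualify.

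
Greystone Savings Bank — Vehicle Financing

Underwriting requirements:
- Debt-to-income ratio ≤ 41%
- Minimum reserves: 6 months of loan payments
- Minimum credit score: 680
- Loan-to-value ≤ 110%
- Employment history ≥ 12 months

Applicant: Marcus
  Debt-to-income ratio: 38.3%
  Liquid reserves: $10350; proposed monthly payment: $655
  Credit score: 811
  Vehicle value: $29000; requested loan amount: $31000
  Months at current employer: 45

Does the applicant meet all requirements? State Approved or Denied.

DTI 38.3% ≤ 41%
Reserves: 10,350 ÷ 655 = 15.8 months (meets 6-month minimum)
Credit score 811 ≥ 680 (meets)
LTV = 31,000/29,000 = 106.9% ≤ 110%
Employment 45 ≥ 12 months
All criteria satisfied.

Approved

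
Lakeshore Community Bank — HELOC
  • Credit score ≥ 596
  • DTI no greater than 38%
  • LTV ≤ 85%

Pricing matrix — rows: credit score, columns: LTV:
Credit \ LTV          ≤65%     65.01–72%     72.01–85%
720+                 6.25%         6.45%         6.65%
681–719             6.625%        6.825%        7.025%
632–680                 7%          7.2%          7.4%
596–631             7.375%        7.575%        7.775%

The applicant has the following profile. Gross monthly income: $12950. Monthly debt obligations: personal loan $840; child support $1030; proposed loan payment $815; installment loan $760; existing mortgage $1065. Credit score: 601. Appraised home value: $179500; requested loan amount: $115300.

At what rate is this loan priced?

7.375%

Credit score 601 ≥ 596; Total monthly debts = (840 + 1,030 + 815 + 760 + 1,065) = 4,510. Debt-to-income = 4,510/12,950 = 34.8% — meets 38% limit
Loan-to-value = 115,300/179,500 = 64.2% — pass (85% max)
Credit 601 → row 596–631; LTV 64.2% → column ≤65%. Grid cell → 7.375%.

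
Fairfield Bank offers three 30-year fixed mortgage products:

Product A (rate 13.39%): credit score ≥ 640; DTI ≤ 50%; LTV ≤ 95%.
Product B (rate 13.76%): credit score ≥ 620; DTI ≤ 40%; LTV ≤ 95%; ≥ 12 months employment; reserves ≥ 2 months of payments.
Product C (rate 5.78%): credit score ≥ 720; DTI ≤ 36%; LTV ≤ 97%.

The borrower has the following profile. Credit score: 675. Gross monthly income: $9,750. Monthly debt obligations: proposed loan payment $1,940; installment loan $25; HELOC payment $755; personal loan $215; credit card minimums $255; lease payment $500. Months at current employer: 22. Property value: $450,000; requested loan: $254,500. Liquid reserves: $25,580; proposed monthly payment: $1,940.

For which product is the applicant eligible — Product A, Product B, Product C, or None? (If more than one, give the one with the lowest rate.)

Product A

Total debts = (1,940 + 25 + 755 + 215 + 255 + 500) = 3,690; DTI = 3,690/9,750 = 37.8%.
LTV = 254,500/450,000 = 56.6%.
Reserves = 25,580/1,940 = 13.2 months.
Product A: score 675 ≥ 640; DTI 37.8% ≤ 50%; LTV 56.6% ≤ 95% → qualifies.
Product B: score 675 ≥ 620; DTI 37.8% ≤ 40%; LTV 56.6% ≤ 95%; employment 22 ≥ 12 mo; reserves 13.2 ≥ 2 mo → qualifies.
Product C: score 675 < 720; DTI 37.8% > 36%; LTV 56.6% ≤ 97% → does not qualify.
Qualifying: Product A, Product B. Lowest rate is 13.39% → Product A.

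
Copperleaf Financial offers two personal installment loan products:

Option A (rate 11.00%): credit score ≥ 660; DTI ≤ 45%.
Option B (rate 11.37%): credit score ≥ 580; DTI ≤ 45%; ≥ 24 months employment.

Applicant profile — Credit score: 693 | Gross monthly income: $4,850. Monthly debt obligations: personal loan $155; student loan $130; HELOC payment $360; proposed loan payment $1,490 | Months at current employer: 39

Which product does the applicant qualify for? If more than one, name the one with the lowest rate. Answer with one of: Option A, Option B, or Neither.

Option A

Total debts = (155 + 130 + 360 + 1,490) = 2,135; DTI = 2,135/4,850 = 44%.
Option A: score 693 ≥ 660; DTI 44% ≤ 45% → qualifies.
Option B: score 693 ≥ 580; DTI 44% ≤ 45%; employment 39 ≥ 24 mo → qualifies.
Qualifying: Option A, Option B. Lowest rate is 11.00% → Option A.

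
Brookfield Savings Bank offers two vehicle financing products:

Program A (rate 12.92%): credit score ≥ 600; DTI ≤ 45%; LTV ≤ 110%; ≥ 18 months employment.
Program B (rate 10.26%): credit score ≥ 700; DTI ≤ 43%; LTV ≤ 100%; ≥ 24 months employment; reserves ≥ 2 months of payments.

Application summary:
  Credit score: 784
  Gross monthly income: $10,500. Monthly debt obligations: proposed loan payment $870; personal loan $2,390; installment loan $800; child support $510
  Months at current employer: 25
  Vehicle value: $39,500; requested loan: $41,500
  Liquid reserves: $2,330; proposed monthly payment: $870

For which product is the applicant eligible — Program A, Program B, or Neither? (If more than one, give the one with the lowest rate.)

Program A

Total debts = (870 + 2,390 + 800 + 510) = 4,570; DTI = 4,570/10,500 = 43.5%.
LTV = 41,500/39,500 = 105.1%.
Reserves = 2,330/870 = 2.7 months.
Program A: score 784 ≥ 600; DTI 43.5% ≤ 45%; LTV 105.1% ≤ 110%; employment 25 ≥ 18 mo → qualifies.
Program B: score 784 ≥ 700; DTI 43.5% > 43%; LTV 105.1% > 100%; employment 25 ≥ 24 mo; reserves 2.7 ≥ 2 mo → does not qualify.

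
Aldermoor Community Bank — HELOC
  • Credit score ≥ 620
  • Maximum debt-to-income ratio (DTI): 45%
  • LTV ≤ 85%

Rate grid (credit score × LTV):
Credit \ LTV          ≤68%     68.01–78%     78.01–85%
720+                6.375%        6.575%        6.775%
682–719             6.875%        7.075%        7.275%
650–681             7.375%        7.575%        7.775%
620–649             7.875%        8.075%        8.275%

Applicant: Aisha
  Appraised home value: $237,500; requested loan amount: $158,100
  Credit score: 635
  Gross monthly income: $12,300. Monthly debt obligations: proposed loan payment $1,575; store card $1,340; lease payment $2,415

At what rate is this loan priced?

Credit score 635 ≥ 620; Total monthly debts = (1,575 + 1,340 + 2,415) = 5,330. DTI = 5,330/12,300 = 43.3% ≤ 45%
LTV: 158,100 ÷ 237,500 = 66.6%, within 85% cap
Row: 635 falls in 620–649. Column: 66.6% falls in ≤68%. Rate = 7.875%.

7.875%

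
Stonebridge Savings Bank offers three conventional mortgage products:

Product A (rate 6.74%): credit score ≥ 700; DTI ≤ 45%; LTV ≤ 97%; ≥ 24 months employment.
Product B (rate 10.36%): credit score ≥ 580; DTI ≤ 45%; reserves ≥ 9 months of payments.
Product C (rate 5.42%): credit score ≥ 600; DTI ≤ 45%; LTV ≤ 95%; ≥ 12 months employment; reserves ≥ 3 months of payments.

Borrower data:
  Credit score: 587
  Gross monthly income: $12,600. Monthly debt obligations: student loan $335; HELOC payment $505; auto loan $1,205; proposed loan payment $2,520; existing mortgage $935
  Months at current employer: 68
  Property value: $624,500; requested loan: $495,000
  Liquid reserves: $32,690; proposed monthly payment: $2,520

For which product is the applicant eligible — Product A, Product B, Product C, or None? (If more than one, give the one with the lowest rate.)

Product B

Total debts = (335 + 505 + 1,205 + 2,520 + 935) = 5,500; DTI = 5,500/12,600 = 43.7%.
LTV = 495,000/624,500 = 79.3%.
Reserves = 32,690/2,520 = 13.0 months.
Product A: score 587 < 700; DTI 43.7% ≤ 45%; LTV 79.3% ≤ 97%; employment 68 ≥ 24 mo → does not qualify.
Product B: score 587 ≥ 580; DTI 43.7% ≤ 45%; reserves 13.0 ≥ 9 mo → qualifies.
Product C: score 587 < 600; DTI 43.7% ≤ 45%; LTV 79.3% ≤ 95%; employment 68 ≥ 12 mo; reserves 13.0 ≥ 3 mo → does not qualify.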